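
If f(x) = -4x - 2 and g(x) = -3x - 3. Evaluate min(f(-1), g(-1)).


f(-1) = 2
g(-1) = 0
min = 0

0


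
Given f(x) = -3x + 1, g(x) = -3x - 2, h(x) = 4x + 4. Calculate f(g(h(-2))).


h(-2) = -4
g(-4) = 10
f(10) = -29

-29


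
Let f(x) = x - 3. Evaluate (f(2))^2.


f(2) = -1
(-1)^2 = 1

1


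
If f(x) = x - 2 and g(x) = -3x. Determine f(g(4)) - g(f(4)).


f(g(4)) = -14
g(f(4)) = -6
Difference = -8

-8


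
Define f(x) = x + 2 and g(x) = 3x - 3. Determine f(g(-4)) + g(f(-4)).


f(g(-4)) = -13
g(f(-4)) = -9
Sum = -22

-22


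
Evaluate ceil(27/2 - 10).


27/2 = 13.5
13.5 - 10 = 3.5
ceil(3.5) = 4

4


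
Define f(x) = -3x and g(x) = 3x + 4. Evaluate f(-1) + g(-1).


f(-1) = 3
g(-1) = 1
Sum = 4

4


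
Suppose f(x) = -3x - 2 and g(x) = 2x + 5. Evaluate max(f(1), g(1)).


f(1) = -5
g(1) = 7
max = 7

7


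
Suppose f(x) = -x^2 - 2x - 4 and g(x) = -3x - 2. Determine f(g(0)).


-4


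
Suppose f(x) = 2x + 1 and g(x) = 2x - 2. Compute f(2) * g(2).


f(2) = 5
g(2) = 2
Product = 10

10


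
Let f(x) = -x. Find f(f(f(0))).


f(0) = 0
f(0) = 0
f(0) = 0

0


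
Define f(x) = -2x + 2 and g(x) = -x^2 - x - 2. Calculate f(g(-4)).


g(-4) = -14
f(-14) = 30

30


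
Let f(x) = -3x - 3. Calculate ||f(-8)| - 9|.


f(-8) = 21
|21| = 21
|21 - 9| = 12

12


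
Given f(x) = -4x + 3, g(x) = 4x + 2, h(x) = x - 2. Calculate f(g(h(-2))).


59


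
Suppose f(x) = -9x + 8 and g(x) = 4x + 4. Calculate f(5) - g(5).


f(5) = -37
g(5) = 24
Difference = -61

-61


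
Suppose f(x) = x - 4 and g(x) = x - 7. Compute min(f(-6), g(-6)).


f(-6) = -10
g(-6) = -13
min = -13

-13


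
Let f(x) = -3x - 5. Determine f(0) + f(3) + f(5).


f(0) = -5
f(3) = -14
f(5) = -20
Sum = -39

-39


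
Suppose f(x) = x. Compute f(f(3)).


f(3) = 3
f(3) = 3

3


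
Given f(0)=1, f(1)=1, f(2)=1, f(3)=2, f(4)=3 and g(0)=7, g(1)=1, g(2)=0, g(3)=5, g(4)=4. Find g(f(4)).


5


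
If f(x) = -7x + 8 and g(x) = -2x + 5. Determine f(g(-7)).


g(-7) = 19
f(19) = -125

-125


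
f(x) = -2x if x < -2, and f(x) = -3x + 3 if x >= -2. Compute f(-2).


-2 satisfies x >= -2
f(-2) = 9

9


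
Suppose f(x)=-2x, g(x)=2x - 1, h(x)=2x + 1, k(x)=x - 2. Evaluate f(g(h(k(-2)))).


k(-2) = -4
h(-4) = -7
g(-7) = -15
f(-15) = 30

30


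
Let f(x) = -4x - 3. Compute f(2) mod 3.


1


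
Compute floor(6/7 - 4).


-4


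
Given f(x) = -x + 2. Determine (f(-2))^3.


f(-2) = 4
(4)^3 = 64

64


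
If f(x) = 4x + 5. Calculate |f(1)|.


9


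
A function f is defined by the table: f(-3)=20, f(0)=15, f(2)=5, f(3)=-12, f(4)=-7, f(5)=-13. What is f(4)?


Reading from the table at x = 4

-7


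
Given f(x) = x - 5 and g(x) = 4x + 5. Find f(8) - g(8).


f(8) = 3
g(8) = 37
Difference = -34

-34


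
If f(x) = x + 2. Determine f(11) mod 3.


f(11) = 13
13 mod 3 = 1

1


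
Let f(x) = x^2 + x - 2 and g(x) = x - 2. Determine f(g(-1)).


g(-1) = -3
f(-3) = 1*(-3)^2 + 1*(-3) - 2 = 4

4


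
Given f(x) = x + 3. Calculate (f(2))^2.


f(2) = 5
(5)^2 = 25

25


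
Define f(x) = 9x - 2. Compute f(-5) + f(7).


f(-5) = -47
f(7) = 61
Sum = 14

14


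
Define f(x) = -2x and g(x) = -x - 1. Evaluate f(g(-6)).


g(-6) = 5
f(5) = -10

-10


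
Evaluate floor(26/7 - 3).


26/7 = 3.7143
3.7143 - 3 = 0.7143
floor(0.7143) = 0

0


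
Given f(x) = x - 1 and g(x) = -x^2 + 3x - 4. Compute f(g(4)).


g(4) = -8
f(-8) = -9

-9


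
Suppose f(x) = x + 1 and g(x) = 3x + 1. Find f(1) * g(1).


f(1) = 2
g(1) = 4
Product = 8

8


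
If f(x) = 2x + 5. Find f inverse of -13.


Solve 2x + 5 = -13
x = (-13 - 5) / 2 = -9

-9


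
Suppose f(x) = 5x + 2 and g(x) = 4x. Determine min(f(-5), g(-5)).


f(-5) = -23
g(-5) = -20
min = -23

-23


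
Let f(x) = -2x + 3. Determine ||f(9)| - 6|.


9


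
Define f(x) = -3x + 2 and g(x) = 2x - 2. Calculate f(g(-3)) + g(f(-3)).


f(g(-3)) = 26
g(f(-3)) = 20
Sum = 46

46


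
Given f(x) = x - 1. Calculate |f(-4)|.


f(-4) = -5
|-5| = 5

5


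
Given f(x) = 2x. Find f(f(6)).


f(6) = 12
f(12) = 24

24


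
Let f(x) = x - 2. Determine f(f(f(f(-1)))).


f(-1) = -3
f(-3) = -5
f(-5) = -7
f(-7) = -9

-9


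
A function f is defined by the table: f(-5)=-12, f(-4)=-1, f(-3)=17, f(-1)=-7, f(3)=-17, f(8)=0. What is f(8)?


Reading from the table at x = 8

0


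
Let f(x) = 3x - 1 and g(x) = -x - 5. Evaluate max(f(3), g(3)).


f(3) = 8
g(3) = -8
max = 8

8


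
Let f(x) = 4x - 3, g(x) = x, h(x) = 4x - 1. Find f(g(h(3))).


h(3) = 11
g(11) = 11
f(11) = 41

41


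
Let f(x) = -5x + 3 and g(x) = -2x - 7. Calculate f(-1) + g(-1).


f(-1) = 8
g(-1) = -5
Sum = 3

3


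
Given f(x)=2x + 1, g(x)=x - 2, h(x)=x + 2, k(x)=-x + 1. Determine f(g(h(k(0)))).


k(0) = 1
h(1) = 3
g(3) = 1
f(1) = 3

3


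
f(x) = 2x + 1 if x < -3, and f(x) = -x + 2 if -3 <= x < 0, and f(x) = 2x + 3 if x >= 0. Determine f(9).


9 satisfies x >= 0
f(9) = 21

21


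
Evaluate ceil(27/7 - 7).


27/7 = 3.8571
3.8571 - 7 = -3.1429
ceil(-3.1429) = -3

-3


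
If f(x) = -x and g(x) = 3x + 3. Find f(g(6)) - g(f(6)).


f(g(6)) = -21
g(f(6)) = -15
Difference = -6

-6


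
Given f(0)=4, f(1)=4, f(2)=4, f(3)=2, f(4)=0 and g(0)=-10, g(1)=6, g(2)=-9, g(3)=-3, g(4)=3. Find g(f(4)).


f(4) = 0
g(0) = -10

-10


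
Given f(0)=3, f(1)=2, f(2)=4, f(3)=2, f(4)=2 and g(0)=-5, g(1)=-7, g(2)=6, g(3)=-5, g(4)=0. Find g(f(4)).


f(4) = 2
g(2) = 6

6


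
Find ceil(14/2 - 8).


14/2 = 7
7 - 8 = -1
ceil(-1) = -1

-1


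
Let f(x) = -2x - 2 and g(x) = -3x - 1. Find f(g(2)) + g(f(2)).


f(g(2)) = 12
g(f(2)) = 17
Sum = 29

29


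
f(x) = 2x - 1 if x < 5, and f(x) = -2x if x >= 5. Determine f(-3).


-3 satisfies x < 5
f(-3) = -7

-7


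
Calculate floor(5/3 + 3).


5/3 = 1.6667
1.6667 + 3 = 4.6667
floor(4.6667) = 4

4


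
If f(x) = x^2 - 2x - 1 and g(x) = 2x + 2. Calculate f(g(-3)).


g(-3) = -4
f(-4) = 1*(-4)^2 - 2*(-4) - 1 = 23

23


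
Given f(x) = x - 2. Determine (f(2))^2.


f(2) = 0
(0)^2 = 0

0


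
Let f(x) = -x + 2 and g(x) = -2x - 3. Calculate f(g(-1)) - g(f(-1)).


f(g(-1)) = 3
g(f(-1)) = -9
Difference = 12

12


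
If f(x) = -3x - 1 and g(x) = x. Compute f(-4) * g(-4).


f(-4) = 11
g(-4) = -4
Product = -44

-44


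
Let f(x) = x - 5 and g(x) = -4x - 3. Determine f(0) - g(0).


-2


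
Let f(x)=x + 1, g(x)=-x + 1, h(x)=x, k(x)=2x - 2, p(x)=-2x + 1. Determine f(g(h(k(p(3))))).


14


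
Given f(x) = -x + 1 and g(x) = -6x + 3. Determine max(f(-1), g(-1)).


f(-1) = 2
g(-1) = 9
max = 9

9


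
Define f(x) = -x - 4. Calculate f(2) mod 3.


f(2) = -6
-6 mod 3 = 0

0


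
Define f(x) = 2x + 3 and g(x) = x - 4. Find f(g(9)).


g(9) = 5
f(5) = 13

13


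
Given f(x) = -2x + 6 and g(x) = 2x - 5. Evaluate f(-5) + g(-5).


f(-5) = 16
g(-5) = -15
Sum = 1

1


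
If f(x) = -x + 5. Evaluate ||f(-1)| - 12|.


f(-1) = 6
|6| = 6
|6 - 12| = 6

6


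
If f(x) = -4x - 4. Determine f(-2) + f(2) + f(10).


f(-2) = 4
f(2) = -12
f(10) = -44
Sum = -52

-52


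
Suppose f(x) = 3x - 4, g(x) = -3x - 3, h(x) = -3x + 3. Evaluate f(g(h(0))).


h(0) = 3
g(3) = -12
f(-12) = -40

-40


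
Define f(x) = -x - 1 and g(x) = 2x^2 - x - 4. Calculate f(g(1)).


2


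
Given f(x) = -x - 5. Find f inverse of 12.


Solve -x - 5 = 12
x = (12 + 5) / (-1) = -17

-17


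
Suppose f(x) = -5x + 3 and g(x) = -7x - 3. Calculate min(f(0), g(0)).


f(0) = 3
g(0) = -3
min = -3

-3


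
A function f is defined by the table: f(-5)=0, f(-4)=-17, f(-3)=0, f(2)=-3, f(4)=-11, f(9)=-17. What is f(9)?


Reading from the table at x = 9

-17


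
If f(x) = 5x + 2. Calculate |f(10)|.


f(10) = 52
|52| = 52

52


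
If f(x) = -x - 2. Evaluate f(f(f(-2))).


f(-2) = 0
f(0) = -2
f(-2) = 0

0


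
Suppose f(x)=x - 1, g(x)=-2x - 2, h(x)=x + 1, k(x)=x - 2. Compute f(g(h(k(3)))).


k(3) = 1
h(1) = 2
g(2) = -6
f(-6) = -7

-7


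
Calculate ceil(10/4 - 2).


10/4 = 2.5
2.5 - 2 = 0.5
ceil(0.5) = 1

1


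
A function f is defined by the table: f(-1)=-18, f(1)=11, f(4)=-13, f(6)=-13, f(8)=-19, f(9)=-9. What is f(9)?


Reading from the table at x = 9

-9


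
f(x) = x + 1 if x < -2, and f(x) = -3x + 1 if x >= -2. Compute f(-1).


-1 satisfies x >= -2
f(-1) = 4

4


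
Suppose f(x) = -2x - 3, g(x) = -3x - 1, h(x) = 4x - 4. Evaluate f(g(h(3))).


h(3) = 8
g(8) = -25
f(-25) = 47

47


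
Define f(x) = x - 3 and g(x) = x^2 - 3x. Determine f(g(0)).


g(0) = 0
f(0) = -3

-3


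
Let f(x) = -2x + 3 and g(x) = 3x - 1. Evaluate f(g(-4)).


29


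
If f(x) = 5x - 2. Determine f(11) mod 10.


3


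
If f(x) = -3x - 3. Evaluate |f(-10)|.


27


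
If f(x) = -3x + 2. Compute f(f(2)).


14


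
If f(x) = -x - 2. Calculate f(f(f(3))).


-5


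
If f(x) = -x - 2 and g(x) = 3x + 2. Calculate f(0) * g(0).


f(0) = -2
g(0) = 2
Product = -4

-4


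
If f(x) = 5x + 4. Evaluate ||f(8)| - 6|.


f(8) = 44
|44| = 44
|44 - 6| = 38

38


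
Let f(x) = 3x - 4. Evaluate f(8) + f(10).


f(8) = 20
f(10) = 26
Sum = 46

46


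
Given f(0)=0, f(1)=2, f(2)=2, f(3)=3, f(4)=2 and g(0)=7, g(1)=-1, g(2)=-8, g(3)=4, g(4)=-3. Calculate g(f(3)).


f(3) = 3
g(3) = 4

4


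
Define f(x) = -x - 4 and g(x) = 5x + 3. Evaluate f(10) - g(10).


f(10) = -14
g(10) = 53
Difference = -67

-67


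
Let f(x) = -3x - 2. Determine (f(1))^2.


f(1) = -5
(-5)^2 = 25

25


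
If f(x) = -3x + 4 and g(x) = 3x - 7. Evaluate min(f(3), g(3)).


f(3) = -5
g(3) = 2
min = -5

-5


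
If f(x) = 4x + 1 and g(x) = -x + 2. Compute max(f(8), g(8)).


33


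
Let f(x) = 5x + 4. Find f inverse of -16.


Solve 5x + 4 = -16
x = (-16 - 4) / 5 = -4

-4


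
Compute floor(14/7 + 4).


14/7 = 2
2 + 4 = 6
floor(6) = 6

6


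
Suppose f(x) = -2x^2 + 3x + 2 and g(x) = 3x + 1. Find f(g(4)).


g(4) = 13
f(13) = (-2)*(13)^2 + 3*(13) + 2 = -297

-297


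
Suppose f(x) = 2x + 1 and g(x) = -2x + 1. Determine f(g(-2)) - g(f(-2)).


f(g(-2)) = 11
g(f(-2)) = 7
Difference = 4

4


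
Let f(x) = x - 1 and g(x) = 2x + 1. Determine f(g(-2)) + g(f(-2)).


f(g(-2)) = -4
g(f(-2)) = -5
Sum = -9

-9


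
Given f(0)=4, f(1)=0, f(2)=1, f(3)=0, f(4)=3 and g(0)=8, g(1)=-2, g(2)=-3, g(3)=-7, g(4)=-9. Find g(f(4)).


-7


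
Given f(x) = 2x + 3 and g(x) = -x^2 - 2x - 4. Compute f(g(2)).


g(2) = -12
f(-12) = -21

-21


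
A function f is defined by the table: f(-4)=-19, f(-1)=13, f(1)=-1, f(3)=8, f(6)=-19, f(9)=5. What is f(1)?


Reading from the table at x = 1

-1


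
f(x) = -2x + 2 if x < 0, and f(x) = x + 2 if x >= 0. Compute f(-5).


-5 satisfies x < 0
f(-5) = 12

12


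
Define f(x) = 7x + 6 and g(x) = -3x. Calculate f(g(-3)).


g(-3) = 9
f(9) = 69

69


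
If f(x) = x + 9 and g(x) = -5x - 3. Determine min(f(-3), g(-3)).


f(-3) = 6
g(-3) = 12
min = 6

6


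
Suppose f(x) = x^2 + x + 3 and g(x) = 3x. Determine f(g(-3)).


g(-3) = -9
f(-9) = 1*(-9)^2 + 1*(-9) + 3 = 75

75


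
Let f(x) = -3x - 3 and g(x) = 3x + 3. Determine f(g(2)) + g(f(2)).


f(g(2)) = -30
g(f(2)) = -24
Sum = -54

-54


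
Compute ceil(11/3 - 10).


11/3 = 3.6667
3.6667 - 10 = -6.3333
ceil(-6.3333) = -6

-6


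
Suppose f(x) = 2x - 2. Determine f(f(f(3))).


f(3) = 4
f(4) = 6
f(6) = 10

10


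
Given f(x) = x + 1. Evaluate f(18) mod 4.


3


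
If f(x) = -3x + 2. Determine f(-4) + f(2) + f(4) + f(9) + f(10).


f(-4) = 14
f(2) = -4
f(4) = -10
f(9) = -25
f(10) = -28
Sum = -53

-53


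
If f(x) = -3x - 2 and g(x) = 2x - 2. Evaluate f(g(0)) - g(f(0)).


10


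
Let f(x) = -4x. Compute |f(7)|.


f(7) = -28
|-28| = 28

28


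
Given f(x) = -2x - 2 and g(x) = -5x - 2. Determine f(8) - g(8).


24


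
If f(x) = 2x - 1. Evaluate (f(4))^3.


f(4) = 7
(7)^3 = 343

343


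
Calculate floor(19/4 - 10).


-6


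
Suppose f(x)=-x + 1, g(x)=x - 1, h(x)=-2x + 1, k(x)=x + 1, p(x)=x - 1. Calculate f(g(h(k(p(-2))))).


-3


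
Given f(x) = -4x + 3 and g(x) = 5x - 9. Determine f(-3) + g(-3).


f(-3) = 15
g(-3) = -24
Sum = -9

-9


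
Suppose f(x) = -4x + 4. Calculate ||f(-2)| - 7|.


5


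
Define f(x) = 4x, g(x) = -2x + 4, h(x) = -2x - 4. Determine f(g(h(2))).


h(2) = -8
g(-8) = 20
f(20) = 80

80


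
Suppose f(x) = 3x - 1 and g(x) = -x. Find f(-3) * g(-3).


-30


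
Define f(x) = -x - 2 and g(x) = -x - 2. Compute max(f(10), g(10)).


f(10) = -12
g(10) = -12
max = -12

-12


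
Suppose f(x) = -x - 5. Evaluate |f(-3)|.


f(-3) = -2
|-2| = 2

2


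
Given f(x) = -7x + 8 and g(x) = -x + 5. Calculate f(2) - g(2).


f(2) = -6
g(2) = 3
Difference = -9

-9


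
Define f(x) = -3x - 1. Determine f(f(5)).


f(5) = -16
f(-16) = 47

47


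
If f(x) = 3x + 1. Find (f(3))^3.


f(3) = 10
(10)^3 = 1000

1000


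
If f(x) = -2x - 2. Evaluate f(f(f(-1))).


f(-1) = 0
f(0) = -2
f(-2) = 2

2


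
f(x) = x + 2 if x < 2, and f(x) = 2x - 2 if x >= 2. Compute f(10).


10 satisfies x >= 2
f(10) = 18

18


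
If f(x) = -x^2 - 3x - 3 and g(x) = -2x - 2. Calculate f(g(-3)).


-31


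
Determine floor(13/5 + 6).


13/5 = 2.6
2.6 + 6 = 8.6
floor(8.6) = 8

8


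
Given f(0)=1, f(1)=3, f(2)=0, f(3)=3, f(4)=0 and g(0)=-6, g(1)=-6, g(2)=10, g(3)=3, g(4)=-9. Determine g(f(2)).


f(2) = 0
g(0) = -6

-6


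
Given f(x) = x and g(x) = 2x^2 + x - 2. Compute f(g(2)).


g(2) = 8
f(8) = 8

8


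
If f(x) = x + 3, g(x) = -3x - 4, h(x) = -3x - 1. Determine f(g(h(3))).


29


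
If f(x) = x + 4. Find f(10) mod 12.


f(10) = 14
14 mod 12 = 2

2


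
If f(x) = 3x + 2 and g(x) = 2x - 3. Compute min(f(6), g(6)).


f(6) = 20
g(6) = 9
min = 9

9


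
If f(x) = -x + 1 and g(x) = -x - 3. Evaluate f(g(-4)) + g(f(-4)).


f(g(-4)) = 0
g(f(-4)) = -8
Sum = -8

-8


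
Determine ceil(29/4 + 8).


29/4 = 7.25
7.25 + 8 = 15.25
ceil(15.25) = 16

16


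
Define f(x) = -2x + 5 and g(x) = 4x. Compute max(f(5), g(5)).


f(5) = -5
g(5) = 20
max = 20

20


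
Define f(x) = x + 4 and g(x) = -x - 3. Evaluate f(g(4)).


g(4) = -7
f(-7) = -3

-3


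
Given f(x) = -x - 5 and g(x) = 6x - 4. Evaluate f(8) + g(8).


f(8) = -13
g(8) = 44
Sum = 31

31


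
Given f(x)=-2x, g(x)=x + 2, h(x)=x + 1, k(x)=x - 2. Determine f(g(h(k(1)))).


k(1) = -1
h(-1) = 0
g(0) = 2
f(2) = -4

-4


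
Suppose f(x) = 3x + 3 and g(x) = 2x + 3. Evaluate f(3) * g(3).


108


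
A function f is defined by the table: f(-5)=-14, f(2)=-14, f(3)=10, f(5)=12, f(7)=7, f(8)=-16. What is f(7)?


7


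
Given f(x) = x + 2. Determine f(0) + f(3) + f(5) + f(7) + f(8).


f(0) = 2
f(3) = 5
f(5) = 7
f(7) = 9
f(8) = 10
Sum = 33

33


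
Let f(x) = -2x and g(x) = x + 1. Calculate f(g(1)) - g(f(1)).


f(g(1)) = -4
g(f(1)) = -1
Difference = -3

-3


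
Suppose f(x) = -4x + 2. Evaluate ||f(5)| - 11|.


f(5) = -18
|-18| = 18
|18 - 11| = 7

7


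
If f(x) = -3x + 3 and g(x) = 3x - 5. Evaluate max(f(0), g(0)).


f(0) = 3
g(0) = -5
max = 3

3


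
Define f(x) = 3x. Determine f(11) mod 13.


f(11) = 33
33 mod 13 = 7

7


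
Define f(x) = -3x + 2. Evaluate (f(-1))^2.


f(-1) = 5
(5)^2 = 25

25


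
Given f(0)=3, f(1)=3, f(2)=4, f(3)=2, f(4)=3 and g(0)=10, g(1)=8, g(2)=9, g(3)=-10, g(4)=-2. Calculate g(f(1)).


f(1) = 3
g(3) = -10

-10


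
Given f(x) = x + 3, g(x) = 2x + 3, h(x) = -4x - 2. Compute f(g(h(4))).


h(4) = -18
g(-18) = -33
f(-33) = -30

-30


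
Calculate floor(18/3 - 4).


18/3 = 6
6 - 4 = 2
floor(2) = 2

2


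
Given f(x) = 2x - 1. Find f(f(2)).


f(2) = 3
f(3) = 5

5


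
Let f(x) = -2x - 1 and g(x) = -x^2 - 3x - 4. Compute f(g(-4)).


g(-4) = -8
f(-8) = 15

15


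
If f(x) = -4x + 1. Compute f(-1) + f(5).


-14


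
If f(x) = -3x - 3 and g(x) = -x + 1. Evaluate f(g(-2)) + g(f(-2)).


f(g(-2)) = -12
g(f(-2)) = -2
Sum = -14

-14


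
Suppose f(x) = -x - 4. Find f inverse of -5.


Solve -x - 4 = -5
x = (-5 + 4) / (-1) = 1

1


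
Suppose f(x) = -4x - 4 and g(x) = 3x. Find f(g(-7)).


g(-7) = -21
f(-21) = 80

80


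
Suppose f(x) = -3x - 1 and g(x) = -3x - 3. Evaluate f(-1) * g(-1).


f(-1) = 2
g(-1) = 0
Product = 0

0


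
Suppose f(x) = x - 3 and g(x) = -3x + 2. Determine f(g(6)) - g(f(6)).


f(g(6)) = -19
g(f(6)) = -7
Difference = -12

-12


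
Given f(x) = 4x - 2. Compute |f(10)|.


f(10) = 38
|38| = 38

38


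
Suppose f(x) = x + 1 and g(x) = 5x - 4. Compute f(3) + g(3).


f(3) = 4
g(3) = 11
Sum = 15

15


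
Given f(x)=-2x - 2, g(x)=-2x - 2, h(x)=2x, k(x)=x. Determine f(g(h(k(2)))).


k(2) = 2
h(2) = 4
g(4) = -10
f(-10) = 18

18


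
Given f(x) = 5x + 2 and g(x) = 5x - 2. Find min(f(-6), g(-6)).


f(-6) = -28
g(-6) = -32
min = -32

-32


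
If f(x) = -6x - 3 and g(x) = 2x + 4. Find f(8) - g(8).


-71


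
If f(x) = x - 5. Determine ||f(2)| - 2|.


f(2) = -3
|-3| = 3
|3 - 2| = 1

1


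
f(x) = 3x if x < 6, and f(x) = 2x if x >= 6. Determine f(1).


1 satisfies x < 6
f(1) = 3

3


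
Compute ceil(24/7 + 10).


24/7 = 3.4286
3.4286 + 10 = 13.4286
ceil(13.4286) = 14

14


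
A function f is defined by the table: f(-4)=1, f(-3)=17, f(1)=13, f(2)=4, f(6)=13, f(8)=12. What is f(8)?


12


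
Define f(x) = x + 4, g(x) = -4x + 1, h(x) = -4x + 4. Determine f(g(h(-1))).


-27


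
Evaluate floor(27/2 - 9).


27/2 = 13.5
13.5 - 9 = 4.5
floor(4.5) = 4

4


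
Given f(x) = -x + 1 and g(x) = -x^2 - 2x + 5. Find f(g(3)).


g(3) = -10
f(-10) = 11

11


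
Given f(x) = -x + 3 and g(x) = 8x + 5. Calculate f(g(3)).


-26


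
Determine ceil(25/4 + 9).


25/4 = 6.25
6.25 + 9 = 15.25
ceil(15.25) = 16

16


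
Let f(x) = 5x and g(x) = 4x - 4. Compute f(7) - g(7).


f(7) = 35
g(7) = 24
Difference = 11

11


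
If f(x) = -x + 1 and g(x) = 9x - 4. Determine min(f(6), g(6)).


f(6) = -5
g(6) = 50
min = -5

-5


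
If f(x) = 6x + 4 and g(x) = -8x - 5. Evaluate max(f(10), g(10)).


64


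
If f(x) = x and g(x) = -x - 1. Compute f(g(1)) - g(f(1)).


f(g(1)) = -2
g(f(1)) = -2
Difference = 0

0


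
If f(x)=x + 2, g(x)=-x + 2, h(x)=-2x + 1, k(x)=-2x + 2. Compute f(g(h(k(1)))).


3


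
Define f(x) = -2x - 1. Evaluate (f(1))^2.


f(1) = -3
(-3)^2 = 9

9


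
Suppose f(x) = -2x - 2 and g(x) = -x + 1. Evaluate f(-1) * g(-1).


f(-1) = 0
g(-1) = 2
Product = 0

0


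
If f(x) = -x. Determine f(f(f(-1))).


f(-1) = 1
f(1) = -1
f(-1) = 1

1


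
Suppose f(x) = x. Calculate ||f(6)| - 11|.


5


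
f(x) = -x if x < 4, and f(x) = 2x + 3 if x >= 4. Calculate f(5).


5 satisfies x >= 4
f(5) = 13

13


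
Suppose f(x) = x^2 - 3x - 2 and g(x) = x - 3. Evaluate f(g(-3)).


g(-3) = -6
f(-6) = 1*(-6)^2 - 3*(-6) - 2 = 52

52


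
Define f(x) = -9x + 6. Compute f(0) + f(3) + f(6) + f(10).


f(0) = 6
f(3) = -21
f(6) = -48
f(10) = -84
Sum = -147

-147


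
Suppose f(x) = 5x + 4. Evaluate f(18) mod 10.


f(18) = 94
94 mod 10 = 4

4


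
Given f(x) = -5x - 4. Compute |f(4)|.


f(4) = -24
|-24| = 24

24


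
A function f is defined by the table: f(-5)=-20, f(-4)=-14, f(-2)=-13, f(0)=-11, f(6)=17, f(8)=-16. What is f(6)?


17


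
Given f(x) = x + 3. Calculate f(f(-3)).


f(-3) = 0
f(0) = 3

3


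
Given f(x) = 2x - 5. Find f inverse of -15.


Solve 2x - 5 = -15
x = (-15 + 5) / 2 = -5

-5


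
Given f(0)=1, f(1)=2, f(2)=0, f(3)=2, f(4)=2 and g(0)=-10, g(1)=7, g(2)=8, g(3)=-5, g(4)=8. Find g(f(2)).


f(2) = 0
g(0) = -10

-10


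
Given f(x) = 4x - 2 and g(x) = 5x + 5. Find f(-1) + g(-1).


-6


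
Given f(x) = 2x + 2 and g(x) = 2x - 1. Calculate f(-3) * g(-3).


f(-3) = -4
g(-3) = -7
Product = 28

28


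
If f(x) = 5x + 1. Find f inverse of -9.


Solve 5x + 1 = -9
x = (-9 - 1) / 5 = -2

-2


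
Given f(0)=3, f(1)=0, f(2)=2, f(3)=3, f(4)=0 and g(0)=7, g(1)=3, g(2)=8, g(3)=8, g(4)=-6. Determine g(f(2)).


f(2) = 2
g(2) = 8

8


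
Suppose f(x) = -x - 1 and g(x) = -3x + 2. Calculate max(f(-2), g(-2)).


f(-2) = 1
g(-2) = 8
max = 8

8


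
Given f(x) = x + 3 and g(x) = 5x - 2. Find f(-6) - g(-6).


f(-6) = -3
g(-6) = -32
Difference = 29

29


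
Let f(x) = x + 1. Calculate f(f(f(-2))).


f(-2) = -1
f(-1) = 0
f(0) = 1

1


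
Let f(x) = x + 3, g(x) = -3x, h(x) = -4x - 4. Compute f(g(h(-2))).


h(-2) = 4
g(4) = -12
f(-12) = -9

-9


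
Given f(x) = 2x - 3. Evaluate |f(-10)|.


f(-10) = -23
|-23| = 23

23


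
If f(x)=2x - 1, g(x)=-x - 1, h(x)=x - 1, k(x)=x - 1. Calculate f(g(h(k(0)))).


k(0) = -1
h(-1) = -2
g(-2) = 1
f(1) = 1

1


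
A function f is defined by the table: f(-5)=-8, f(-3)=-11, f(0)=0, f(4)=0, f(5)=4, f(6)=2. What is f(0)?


Reading from the table at x = 0

0


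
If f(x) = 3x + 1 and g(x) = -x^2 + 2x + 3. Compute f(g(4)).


g(4) = -5
f(-5) = -14

-14


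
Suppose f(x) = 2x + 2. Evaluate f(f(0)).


6


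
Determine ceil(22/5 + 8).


22/5 = 4.4
4.4 + 8 = 12.4
ceil(12.4) = 13

13


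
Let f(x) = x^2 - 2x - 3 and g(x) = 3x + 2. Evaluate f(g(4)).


165


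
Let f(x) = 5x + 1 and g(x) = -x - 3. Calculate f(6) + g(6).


f(6) = 31
g(6) = -9
Sum = 22

22


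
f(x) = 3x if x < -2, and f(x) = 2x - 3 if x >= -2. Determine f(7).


11


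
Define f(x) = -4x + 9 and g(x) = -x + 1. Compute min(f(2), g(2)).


f(2) = 1
g(2) = -1
min = -1

-1


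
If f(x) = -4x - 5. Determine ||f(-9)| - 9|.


f(-9) = 31
|31| = 31
|31 - 9| = 22

22


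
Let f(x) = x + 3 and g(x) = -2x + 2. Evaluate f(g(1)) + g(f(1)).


f(g(1)) = 3
g(f(1)) = -6
Sum = -3

-3


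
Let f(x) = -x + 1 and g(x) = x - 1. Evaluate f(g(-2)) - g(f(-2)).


f(g(-2)) = 4
g(f(-2)) = 2
Difference = 2

2


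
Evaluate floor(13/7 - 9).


13/7 = 1.8571
1.8571 - 9 = -7.1429
floor(-7.1429) = -8

-8


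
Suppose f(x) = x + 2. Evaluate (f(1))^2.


f(1) = 3
(3)^2 = 9

9


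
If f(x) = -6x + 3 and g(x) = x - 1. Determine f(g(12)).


g(12) = 11
f(11) = -63

-63


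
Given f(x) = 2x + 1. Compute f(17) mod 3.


f(17) = 35
35 mod 3 = 2

2


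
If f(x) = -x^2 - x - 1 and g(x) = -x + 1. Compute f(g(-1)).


g(-1) = 2
f(2) = (-1)*(2)^2 - 1*(2) - 1 = -7

-7


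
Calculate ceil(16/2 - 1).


16/2 = 8
8 - 1 = 7
ceil(7) = 7

7


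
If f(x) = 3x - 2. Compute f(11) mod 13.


f(11) = 31
31 mod 13 = 5

5


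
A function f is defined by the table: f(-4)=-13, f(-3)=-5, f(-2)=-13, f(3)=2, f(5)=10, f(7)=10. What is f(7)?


Reading from the table at x = 7

10


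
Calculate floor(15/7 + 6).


15/7 = 2.1429
2.1429 + 6 = 8.1429
floor(8.1429) = 8

8


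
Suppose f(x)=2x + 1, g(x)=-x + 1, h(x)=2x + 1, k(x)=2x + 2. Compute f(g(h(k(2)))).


k(2) = 6
h(6) = 13
g(13) = -12
f(-12) = -23

-23


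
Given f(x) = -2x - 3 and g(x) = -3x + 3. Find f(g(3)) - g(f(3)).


-21


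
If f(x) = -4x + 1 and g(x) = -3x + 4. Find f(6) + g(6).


f(6) = -23
g(6) = -14
Sum = -37

-37


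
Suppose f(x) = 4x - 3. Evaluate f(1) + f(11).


f(1) = 1
f(11) = 41
Sum = 42

42


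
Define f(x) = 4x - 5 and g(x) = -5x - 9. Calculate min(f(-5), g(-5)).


f(-5) = -25
g(-5) = 16
min = -25

-25


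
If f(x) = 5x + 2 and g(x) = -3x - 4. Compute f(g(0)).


g(0) = -4
f(-4) = -18

-18


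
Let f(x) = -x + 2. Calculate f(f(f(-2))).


f(-2) = 4
f(4) = -2
f(-2) = 4

4


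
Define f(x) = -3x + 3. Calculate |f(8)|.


f(8) = -21
|-21| = 21

21


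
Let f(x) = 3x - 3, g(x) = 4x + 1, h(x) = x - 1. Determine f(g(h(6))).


h(6) = 5
g(5) = 21
f(21) = 60

60


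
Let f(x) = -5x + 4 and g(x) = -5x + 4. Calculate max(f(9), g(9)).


f(9) = -41
g(9) = -41
max = -41

-41


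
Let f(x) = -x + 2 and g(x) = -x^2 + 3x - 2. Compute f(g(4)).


8


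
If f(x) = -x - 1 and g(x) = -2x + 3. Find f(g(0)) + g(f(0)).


f(g(0)) = -4
g(f(0)) = 5
Sum = 1

1


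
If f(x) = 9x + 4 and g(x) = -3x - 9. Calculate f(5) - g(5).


f(5) = 49
g(5) = -24
Difference = 73

73


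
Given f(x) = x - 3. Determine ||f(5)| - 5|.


f(5) = 2
|2| = 2
|2 - 5| = 3

3


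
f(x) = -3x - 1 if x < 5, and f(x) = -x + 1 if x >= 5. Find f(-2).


-2 satisfies x < 5
f(-2) = 5

5


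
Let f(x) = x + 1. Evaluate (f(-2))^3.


f(-2) = -1
(-1)^3 = -1

-1


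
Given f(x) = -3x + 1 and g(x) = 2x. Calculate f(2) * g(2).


-20


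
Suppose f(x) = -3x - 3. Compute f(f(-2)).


f(-2) = 3
f(3) = -12

-12


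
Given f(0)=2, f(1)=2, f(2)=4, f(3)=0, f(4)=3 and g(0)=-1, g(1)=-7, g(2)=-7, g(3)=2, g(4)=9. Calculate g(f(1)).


-7


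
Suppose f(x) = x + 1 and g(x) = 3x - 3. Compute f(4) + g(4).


f(4) = 5
g(4) = 9
Sum = 14

14


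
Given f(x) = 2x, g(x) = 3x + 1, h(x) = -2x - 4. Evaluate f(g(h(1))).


h(1) = -6
g(-6) = -17
f(-17) = -34

-34


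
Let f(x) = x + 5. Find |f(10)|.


15


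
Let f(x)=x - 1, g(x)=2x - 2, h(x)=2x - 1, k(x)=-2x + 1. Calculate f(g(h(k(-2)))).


k(-2) = 5
h(5) = 9
g(9) = 16
f(16) = 15

15


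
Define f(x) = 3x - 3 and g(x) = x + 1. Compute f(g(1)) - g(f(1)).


f(g(1)) = 3
g(f(1)) = 1
Difference = 2

2


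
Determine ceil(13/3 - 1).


13/3 = 4.3333
4.3333 - 1 = 3.3333
ceil(3.3333) = 4

4


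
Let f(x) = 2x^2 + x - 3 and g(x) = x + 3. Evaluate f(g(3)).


g(3) = 6
f(6) = 2*(6)^2 + 1*(6) - 3 = 75

75


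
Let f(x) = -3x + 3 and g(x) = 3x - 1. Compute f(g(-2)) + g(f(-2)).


f(g(-2)) = 24
g(f(-2)) = 26
Sum = 50

50


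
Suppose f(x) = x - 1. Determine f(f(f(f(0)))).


f(0) = -1
f(-1) = -2
f(-2) = -3
f(-3) = -4

-4


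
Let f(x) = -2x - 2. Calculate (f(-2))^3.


f(-2) = 2
(2)^3 = 8

8


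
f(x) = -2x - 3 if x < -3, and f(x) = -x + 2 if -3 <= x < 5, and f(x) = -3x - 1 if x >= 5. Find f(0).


0 satisfies -3 <= x < 5
f(0) = 2

2


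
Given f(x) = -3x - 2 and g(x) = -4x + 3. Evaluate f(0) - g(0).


-5


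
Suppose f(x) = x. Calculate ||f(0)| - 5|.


5


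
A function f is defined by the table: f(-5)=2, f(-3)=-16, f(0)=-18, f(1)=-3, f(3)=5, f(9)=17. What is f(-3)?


Reading from the table at x = -3

-16


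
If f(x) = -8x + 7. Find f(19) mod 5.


f(19) = -145
-145 mod 5 = 0

0


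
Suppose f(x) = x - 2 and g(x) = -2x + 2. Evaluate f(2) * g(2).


0


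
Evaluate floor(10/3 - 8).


10/3 = 3.3333
3.3333 - 8 = -4.6667
floor(-4.6667) = -5

-5


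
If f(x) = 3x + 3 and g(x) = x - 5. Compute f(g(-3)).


g(-3) = -8
f(-8) = -21

-21


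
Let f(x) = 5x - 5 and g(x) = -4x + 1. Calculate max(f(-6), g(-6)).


f(-6) = -35
g(-6) = 25
max = 25

25


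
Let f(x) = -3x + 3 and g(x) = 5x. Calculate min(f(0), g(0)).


f(0) = 3
g(0) = 0
min = 0

0


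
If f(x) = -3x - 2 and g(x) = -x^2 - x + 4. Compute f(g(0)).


g(0) = 4
f(4) = -14

-14


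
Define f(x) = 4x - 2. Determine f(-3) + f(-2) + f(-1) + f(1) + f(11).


f(-3) = -14
f(-2) = -10
f(-1) = -6
f(1) = 2
f(11) = 42
Sum = 14

14


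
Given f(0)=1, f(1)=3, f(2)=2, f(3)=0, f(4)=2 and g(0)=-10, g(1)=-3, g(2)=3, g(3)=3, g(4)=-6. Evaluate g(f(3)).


f(3) = 0
g(0) = -10

-10


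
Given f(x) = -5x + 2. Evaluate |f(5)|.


23


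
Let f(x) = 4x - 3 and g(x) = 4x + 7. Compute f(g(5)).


g(5) = 27
f(27) = 105

105


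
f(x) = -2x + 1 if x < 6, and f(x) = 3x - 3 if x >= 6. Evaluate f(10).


10 satisfies x >= 6
f(10) = 27

27


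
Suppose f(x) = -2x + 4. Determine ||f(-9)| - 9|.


13


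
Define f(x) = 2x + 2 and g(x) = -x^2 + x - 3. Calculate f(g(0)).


g(0) = -3
f(-3) = -4

-4


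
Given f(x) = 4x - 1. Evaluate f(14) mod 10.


f(14) = 55
55 mod 10 = 5

5


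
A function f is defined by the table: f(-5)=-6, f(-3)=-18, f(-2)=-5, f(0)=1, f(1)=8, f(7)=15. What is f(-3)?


-18


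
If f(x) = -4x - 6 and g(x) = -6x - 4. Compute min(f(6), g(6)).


f(6) = -30
g(6) = -40
min = -40

-40


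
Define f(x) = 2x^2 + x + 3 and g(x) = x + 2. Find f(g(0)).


g(0) = 2
f(2) = 2*(2)^2 + 1*(2) + 3 = 13

13


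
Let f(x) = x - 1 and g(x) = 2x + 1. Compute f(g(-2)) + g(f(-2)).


f(g(-2)) = -4
g(f(-2)) = -5
Sum = -9

-9


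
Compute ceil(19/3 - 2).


5


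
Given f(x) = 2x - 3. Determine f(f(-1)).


f(-1) = -5
f(-5) = -13

-13


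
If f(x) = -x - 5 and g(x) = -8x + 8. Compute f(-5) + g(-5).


f(-5) = 0
g(-5) = 48
Sum = 48

48


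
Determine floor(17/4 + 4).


17/4 = 4.25
4.25 + 4 = 8.25
floor(8.25) = 8

8


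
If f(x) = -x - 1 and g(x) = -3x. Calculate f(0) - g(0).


f(0) = -1
g(0) = 0
Difference = -1

-1


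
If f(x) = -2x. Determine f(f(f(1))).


f(1) = -2
f(-2) = 4
f(4) = -8

-8


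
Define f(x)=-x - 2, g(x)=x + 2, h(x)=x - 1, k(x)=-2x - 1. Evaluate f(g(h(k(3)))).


k(3) = -7
h(-7) = -8
g(-8) = -6
f(-6) = 4

4


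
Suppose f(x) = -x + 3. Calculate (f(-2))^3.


f(-2) = 5
(5)^3 = 125

125


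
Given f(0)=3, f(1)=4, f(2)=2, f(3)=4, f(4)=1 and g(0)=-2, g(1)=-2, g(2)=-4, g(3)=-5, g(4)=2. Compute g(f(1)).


f(1) = 4
g(4) = 2

2


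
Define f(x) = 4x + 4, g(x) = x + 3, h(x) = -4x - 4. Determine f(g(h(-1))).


16


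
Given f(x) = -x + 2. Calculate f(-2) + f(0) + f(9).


f(-2) = 4
f(0) = 2
f(9) = -7
Sum = -1

-1


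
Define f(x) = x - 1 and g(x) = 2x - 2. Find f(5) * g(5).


f(5) = 4
g(5) = 8
Product = 32

32


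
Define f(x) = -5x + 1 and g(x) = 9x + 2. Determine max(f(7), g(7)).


f(7) = -34
g(7) = 65
max = 65

65


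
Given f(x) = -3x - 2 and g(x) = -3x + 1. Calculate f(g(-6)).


g(-6) = 19
f(19) = -59

-59


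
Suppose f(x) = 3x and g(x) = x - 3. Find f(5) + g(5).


f(5) = 15
g(5) = 2
Sum = 17

17


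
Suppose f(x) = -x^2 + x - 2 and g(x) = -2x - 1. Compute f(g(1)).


g(1) = -3
f(-3) = (-1)*(-3)^2 + 1*(-3) - 2 = -14

-14


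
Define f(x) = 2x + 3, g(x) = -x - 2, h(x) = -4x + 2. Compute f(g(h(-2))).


-21


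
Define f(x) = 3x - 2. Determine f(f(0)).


f(0) = -2
f(-2) = -8

-8


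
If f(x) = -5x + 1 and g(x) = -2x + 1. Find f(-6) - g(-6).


f(-6) = 31
g(-6) = 13
Difference = 18

18


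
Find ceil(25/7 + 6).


25/7 = 3.5714
3.5714 + 6 = 9.5714
ceil(9.5714) = 10

10


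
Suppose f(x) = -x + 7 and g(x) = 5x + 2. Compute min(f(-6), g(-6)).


f(-6) = 13
g(-6) = -28
min = -28

-28


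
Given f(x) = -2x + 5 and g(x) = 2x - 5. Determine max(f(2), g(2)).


f(2) = 1
g(2) = -1
max = 1

1


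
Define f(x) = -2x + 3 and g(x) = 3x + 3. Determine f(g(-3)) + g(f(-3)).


f(g(-3)) = 15
g(f(-3)) = 30
Sum = 45

45


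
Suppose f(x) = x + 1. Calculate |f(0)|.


1


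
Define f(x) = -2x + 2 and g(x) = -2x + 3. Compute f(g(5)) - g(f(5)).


f(g(5)) = 16
g(f(5)) = 19
Difference = -3

-3


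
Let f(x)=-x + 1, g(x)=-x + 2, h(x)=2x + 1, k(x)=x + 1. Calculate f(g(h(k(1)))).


4


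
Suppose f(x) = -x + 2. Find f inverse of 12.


Solve -x + 2 = 12
x = (12 - 2) / (-1) = -10

-10


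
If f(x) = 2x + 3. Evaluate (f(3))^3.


f(3) = 9
(9)^3 = 729

729


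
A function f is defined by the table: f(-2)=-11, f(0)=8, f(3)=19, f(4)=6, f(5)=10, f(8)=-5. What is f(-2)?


Reading from the table at x = -2

-11


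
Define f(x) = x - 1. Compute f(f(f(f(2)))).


f(2) = 1
f(1) = 0
f(0) = -1
f(-1) = -2

-2


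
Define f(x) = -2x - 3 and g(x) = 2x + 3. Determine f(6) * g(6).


-225


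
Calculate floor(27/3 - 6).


3


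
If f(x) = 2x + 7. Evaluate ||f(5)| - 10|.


f(5) = 17
|17| = 17
|17 - 10| = 7

7


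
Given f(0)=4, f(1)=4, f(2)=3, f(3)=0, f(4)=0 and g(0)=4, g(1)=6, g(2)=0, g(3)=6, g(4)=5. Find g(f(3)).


f(3) = 0
g(0) = 4

4


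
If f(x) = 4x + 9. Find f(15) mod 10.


f(15) = 69
69 mod 10 = 9

9


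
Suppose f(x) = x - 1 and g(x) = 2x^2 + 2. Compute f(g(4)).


g(4) = 34
f(34) = 33

33


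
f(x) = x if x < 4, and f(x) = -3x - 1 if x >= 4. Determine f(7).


7 satisfies x >= 4
f(7) = -22

-22


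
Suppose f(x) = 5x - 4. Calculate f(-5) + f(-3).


-48


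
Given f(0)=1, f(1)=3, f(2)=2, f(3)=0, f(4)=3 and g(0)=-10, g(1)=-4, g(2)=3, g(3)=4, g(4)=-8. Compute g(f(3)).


f(3) = 0
g(0) = -10

-10


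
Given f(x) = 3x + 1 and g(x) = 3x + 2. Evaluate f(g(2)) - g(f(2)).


f(g(2)) = 25
g(f(2)) = 23
Difference = 2

2


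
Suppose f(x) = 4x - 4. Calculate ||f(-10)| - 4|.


f(-10) = -44
|-44| = 44
|44 - 4| = 40

40


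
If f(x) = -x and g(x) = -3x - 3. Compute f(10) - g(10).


f(10) = -10
g(10) = -33
Difference = 23

23


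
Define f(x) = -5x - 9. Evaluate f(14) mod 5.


f(14) = -79
-79 mod 5 = 1

1


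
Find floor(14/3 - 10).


14/3 = 4.6667
4.6667 - 10 = -5.3333
floor(-5.3333) = -6

-6


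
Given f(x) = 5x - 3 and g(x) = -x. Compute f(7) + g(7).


f(7) = 32
g(7) = -7
Sum = 25

25


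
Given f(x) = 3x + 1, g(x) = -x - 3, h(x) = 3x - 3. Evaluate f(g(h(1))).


h(1) = 0
g(0) = -3
f(-3) = -8

-8


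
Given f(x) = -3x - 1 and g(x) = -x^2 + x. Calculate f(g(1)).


g(1) = 0
f(0) = -1

-1


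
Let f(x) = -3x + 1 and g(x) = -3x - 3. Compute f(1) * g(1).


f(1) = -2
g(1) = -6
Product = 12

12


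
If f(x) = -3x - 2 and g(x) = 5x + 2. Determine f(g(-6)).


g(-6) = -28
f(-28) = 82

82


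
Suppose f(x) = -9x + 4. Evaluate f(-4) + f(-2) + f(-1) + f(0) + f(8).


f(-4) = 40
f(-2) = 22
f(-1) = 13
f(0) = 4
f(8) = -68
Sum = 11

11


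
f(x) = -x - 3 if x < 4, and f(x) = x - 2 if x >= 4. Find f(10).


10 satisfies x >= 4
f(10) = 8

8


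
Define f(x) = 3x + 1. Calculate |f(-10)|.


29


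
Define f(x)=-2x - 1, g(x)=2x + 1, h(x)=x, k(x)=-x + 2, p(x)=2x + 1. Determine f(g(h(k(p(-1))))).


p(-1) = -1
k(-1) = 3
h(3) = 3
g(3) = 7
f(7) = -15

-15


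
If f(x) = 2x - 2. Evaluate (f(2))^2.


f(2) = 2
(2)^2 = 4

4


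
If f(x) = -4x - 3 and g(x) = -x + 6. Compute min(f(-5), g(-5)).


f(-5) = 17
g(-5) = 11
min = 11

11


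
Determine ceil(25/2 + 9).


25/2 = 12.5
12.5 + 9 = 21.5
ceil(21.5) = 22

22


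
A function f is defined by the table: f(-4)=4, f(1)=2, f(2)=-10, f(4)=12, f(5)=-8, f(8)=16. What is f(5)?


-8


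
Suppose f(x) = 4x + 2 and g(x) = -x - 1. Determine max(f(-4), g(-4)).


f(-4) = -14
g(-4) = 3
max = 3

3


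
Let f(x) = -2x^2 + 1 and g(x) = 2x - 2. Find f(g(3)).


g(3) = 4
f(4) = (-2)*(4)^2 + 1 = -31

-31


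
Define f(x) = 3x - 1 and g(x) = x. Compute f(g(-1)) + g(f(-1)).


f(g(-1)) = -4
g(f(-1)) = -4
Sum = -8

-8


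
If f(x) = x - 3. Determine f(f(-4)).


-10


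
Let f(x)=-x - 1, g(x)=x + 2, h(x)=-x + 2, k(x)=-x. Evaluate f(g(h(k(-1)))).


-4


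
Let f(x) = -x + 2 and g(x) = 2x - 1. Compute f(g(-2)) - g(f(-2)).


f(g(-2)) = 7
g(f(-2)) = 7
Difference = 0

0


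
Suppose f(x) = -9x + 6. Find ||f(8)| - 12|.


f(8) = -66
|-66| = 66
|66 - 12| = 54

54


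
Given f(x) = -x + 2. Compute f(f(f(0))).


f(0) = 2
f(2) = 0
f(0) = 2

2


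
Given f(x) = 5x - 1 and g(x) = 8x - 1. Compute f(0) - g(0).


f(0) = -1
g(0) = -1
Difference = 0

0


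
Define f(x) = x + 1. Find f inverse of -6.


Solve x + 1 = -6
x = (-6 - 1) / 1 = -7

-7


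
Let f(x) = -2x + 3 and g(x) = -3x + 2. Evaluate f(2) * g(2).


f(2) = -1
g(2) = -4
Product = 4

4


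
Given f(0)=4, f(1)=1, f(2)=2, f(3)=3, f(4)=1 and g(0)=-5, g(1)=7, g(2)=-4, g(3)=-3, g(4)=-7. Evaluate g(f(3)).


f(3) = 3
g(3) = -3

-3


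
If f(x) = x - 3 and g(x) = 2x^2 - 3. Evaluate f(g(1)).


-4


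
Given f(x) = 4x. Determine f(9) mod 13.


f(9) = 36
36 mod 13 = 10

10


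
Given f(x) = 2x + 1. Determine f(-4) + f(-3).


f(-4) = -7
f(-3) = -5
Sum = -12

-12


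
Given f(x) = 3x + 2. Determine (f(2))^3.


512


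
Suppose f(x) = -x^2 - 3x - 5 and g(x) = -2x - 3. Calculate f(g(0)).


-5


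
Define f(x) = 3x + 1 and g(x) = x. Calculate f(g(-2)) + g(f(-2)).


f(g(-2)) = -5
g(f(-2)) = -5
Sum = -10

-10


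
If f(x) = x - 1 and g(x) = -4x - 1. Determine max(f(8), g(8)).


7


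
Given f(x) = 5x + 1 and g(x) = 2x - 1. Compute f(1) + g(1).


f(1) = 6
g(1) = 1
Sum = 7

7


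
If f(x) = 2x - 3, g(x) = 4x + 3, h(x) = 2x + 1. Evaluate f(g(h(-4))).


h(-4) = -7
g(-7) = -25
f(-25) = -53

-53


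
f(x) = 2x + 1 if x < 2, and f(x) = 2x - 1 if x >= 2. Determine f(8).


8 satisfies x >= 2
f(8) = 15

15


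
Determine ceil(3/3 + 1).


3/3 = 1
1 + 1 = 2
ceil(2) = 2

2


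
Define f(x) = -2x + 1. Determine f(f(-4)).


f(-4) = 9
f(9) = -17

-17


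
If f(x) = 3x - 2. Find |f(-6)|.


f(-6) = -20
|-20| = 20

20


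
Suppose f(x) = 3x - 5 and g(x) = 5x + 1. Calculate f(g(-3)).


g(-3) = -14
f(-14) = -47

-47


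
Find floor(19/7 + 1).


19/7 = 2.7143
2.7143 + 1 = 3.7143
floor(3.7143) = 3

3


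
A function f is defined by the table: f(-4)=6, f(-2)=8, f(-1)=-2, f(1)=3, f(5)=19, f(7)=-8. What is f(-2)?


Reading from the table at x = -2

8


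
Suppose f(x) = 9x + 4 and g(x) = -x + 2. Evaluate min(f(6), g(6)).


f(6) = 58
g(6) = -4
min = -4

-4


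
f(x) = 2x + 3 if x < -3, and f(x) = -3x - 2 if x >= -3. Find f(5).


5 satisfies x >= -3
f(5) = -17

-17


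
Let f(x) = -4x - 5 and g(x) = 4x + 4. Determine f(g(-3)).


g(-3) = -8
f(-8) = 27

27


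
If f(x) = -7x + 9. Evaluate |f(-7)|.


f(-7) = 58
|58| = 58

58


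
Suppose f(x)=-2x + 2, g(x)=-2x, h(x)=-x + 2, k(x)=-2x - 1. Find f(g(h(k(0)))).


k(0) = -1
h(-1) = 3
g(3) = -6
f(-6) = 14

14


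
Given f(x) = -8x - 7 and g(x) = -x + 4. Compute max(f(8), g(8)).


-4


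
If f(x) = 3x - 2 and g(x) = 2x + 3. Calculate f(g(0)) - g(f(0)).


f(g(0)) = 7
g(f(0)) = -1
Difference = 8

8


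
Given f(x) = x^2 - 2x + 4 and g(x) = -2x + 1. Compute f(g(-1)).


g(-1) = 3
f(3) = 1*(3)^2 - 2*(3) + 4 = 7

7


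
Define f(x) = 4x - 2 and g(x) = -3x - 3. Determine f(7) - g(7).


f(7) = 26
g(7) = -24
Difference = 50

50


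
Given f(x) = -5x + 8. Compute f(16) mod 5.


f(16) = -72
-72 mod 5 = 3

3


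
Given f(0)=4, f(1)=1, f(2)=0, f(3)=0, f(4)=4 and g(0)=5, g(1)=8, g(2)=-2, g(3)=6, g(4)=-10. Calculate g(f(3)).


f(3) = 0
g(0) = 5

5


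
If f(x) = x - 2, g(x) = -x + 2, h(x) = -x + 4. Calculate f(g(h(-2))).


h(-2) = 6
g(6) = -4
f(-4) = -6

-6


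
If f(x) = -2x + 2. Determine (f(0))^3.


8


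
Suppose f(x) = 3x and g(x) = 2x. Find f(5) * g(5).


f(5) = 15
g(5) = 10
Product = 150

150


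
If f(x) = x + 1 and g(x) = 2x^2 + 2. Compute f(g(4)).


g(4) = 34
f(34) = 35

35


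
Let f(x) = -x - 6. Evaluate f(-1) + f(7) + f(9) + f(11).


f(-1) = -5
f(7) = -13
f(9) = -15
f(11) = -17
Sum = -50

-50
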